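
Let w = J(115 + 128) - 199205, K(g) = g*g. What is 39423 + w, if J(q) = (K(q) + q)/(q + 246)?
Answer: -26024702/163 ≈ -1.5966e+5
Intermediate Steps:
K(g) = g²
J(q) = (q + q²)/(246 + q) (J(q) = (q² + q)/(q + 246) = (q + q²)/(246 + q))
w = -32450651/163 (w = (115 + 128)*(1 + (115 + 128))/(246 + (115 + 128)) - 199205 = 243*(1 + 243)/(246 + 243) - 199205 = 243*244/489 - 199205 = 243*(1/489)*244 - 199205 = 19764/163 - 199205 = -32450651/163 ≈ -1.9908e+5)
39423 + w = 39423 - 32450651/163 = -26024702/163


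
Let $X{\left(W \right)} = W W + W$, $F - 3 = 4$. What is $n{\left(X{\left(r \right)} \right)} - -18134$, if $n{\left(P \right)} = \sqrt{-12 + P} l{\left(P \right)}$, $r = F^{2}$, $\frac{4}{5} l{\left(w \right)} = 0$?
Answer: $18134$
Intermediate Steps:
$F = 7$ ($F = 3 + 4 = 7$)
$l{\left(w \right)} = 0$ ($l{\left(w \right)} = \frac{5}{4} \cdot 0 = 0$)
$r = 49$ ($r = 7^{2} = 49$)
$X{\left(W \right)} = W + W^{2}$ ($X{\left(W \right)} = W^{2} + W = W + W^{2}$)
$n{\left(P \right)} = 0$ ($n{\left(P \right)} = \sqrt{-12 + P} 0 = 0$)
$n{\left(X{\left(r \right)} \right)} - -18134 = 0 - -18134 = 0 + 18134 = 18134$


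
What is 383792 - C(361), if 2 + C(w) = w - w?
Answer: 383794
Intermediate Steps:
C(w) = -2 (C(w) = -2 + (w - w) = -2 + 0 = -2)
383792 - C(361) = 383792 - 1*(-2) = 383792 + 2 = 383794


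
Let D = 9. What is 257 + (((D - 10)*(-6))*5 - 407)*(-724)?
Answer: 273205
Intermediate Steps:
257 + (((D - 10)*(-6))*5 - 407)*(-724) = 257 + (((9 - 10)*(-6))*5 - 407)*(-724) = 257 + (-1*(-6)*5 - 407)*(-724) = 257 + (6*5 - 407)*(-724) = 257 + (30 - 407)*(-724) = 257 - 377*(-724) = 257 + 272948 = 273205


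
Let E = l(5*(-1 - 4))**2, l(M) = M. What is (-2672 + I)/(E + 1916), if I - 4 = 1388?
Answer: -1280/2541 ≈ -0.50374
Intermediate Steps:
I = 1392 (I = 4 + 1388 = 1392)
E = 625 (E = (5*(-1 - 4))**2 = (5*(-5))**2 = (-25)**2 = 625)
(-2672 + I)/(E + 1916) = (-2672 + 1392)/(625 + 1916) = -1280/2541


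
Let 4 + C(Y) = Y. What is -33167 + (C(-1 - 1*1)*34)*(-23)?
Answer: -28475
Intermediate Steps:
C(Y) = -4 + Y
-33167 + (C(-1 - 1*1)*34)*(-23) = -33167 + ((-4 + (-1 - 1*1))*34)*(-23) = -33167 + ((-4 + (-1 - 1))*34)*(-23) = -33167 + ((-4 - 2)*34)*(-23) = -33167 - 6*34*(-23) = -33167 - 204*(-23) = -33167 + 4692 = -28475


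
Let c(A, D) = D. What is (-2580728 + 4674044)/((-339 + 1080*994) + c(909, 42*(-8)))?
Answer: 697772/357615 ≈ 1.9512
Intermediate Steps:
(-2580728 + 4674044)/((-339 + 1080*994) + c(909, 42*(-8))) = (-2580728 + 4674044)/((-339 + 1080*994) + 42*(-8)) = 2093316/((-339 + 1073520) - 336) = 2093316/(1073181 - 336) = 2093316/1072845 = 2093316*(1/1072845) = 697772/357615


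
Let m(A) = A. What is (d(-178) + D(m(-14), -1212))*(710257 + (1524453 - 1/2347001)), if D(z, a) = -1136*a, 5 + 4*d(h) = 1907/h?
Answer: 5141551056199534373183/1671064712 ≈ 3.0768e+12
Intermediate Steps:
d(h) = -5/4 + 1907/(4*h) (d(h) = -5/4 + (1907/h)/4 = -5/4 + 1907/(4*h))
(d(-178) + D(m(-14), -1212))*(710257 + (1524453 - 1/2347001)) = ((¼)*(1907 - 5*(-178))/(-178) - 1136*(-1212))*(710257 + (1524453 - 1/2347001)) = ((¼)*(-1/178)*(1907 + 890) + 1376832)*(710257 + (1524453 - 1*1/2347001)) = ((¼)*(-1/178)*2797 + 1376832)*(710257 + (1524453 - 1/2347001)) = (-2797/712 + 1376832)*(710257 + 3577892715452/2347001) = (980301587/712)*(5244866604709/2347001) = 5141551056199534373183/1671064712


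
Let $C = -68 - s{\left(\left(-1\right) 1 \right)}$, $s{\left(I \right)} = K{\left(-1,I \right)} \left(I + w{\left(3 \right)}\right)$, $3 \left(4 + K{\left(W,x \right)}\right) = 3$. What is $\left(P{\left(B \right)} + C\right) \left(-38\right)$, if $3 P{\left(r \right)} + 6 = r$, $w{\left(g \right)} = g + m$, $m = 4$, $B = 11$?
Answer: $\frac{5510}{3} \approx 1836.7$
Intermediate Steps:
$K{\left(W,x \right)} = -3$ ($K{\left(W,x \right)} = -4 + \frac{1}{3} \cdot 3 = -4 + 1 = -3$)
$w{\left(g \right)} = 4 + g$ ($w{\left(g \right)} = g + 4 = 4 + g$)
$P{\left(r \right)} = -2 + \frac{r}{3}$
$s{\left(I \right)} = -21 - 3 I$ ($s{\left(I \right)} = - 3 \left(I + \left(4 + 3\right)\right) = - 3 \left(I + 7\right) = - 3 \left(7 + I\right) = -21 - 3 I$)
$C = -50$ ($C = -68 - \left(-21 - 3 \left(\left(-1\right) 1\right)\right) = -68 - \left(-21 - -3\right) = -68 - \left(-21 + 3\right) = -68 - -18 = -68 + 18 = -50$)
$\left(P{\left(B \right)} + C\right) \left(-38\right) = \left(\left(-2 + \frac{1}{3} \cdot 11\right) - 50\right) \left(-38\right) = \left(\left(-2 + \frac{11}{3}\right) - 50\right) \left(-38\right) = \left(\frac{5}{3} - 50\right) \left(-38\right) = \left(- \frac{145}{3}\right) \left(-38\right) = \frac{5510}{3}$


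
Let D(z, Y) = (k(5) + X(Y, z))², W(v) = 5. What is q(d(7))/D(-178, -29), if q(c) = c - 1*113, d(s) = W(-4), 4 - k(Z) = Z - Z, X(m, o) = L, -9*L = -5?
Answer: -8748/1681 ≈ -5.2040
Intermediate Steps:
L = 5/9 (L = -⅑*(-5) = 5/9 ≈ 0.55556)
X(m, o) = 5/9
k(Z) = 4 (k(Z) = 4 - (Z - Z) = 4 - 1*0 = 4 + 0 = 4)
D(z, Y) = 1681/81 (D(z, Y) = (4 + 5/9)² = (41/9)² = 1681/81)
d(s) = 5
q(c) = -113 + c (q(c) = c - 113 = -113 + c)
q(d(7))/D(-178, -29) = (-113 + 5)/(1681/81) = -108*81/1681 = -8748/1681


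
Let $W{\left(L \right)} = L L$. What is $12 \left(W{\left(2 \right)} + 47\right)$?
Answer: $612$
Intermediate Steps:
$W{\left(L \right)} = L^{2}$
$12 \left(W{\left(2 \right)} + 47\right) = 12 \left(2^{2} + 47\right) = 12 \left(4 + 47\right) = 12 \cdot 51 = 612$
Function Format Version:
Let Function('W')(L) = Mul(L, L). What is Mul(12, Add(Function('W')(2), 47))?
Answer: 612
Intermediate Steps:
Function('W')(L) = Pow(L, 2)
Mul(12, Add(Function('W')(2), 47)) = Mul(12, Add(Pow(2, 2), 47)) = Mul(12, Add(4, 47)) = Mul(12, 51) = 612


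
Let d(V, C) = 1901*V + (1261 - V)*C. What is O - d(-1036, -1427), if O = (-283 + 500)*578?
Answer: 5372681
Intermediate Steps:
d(V, C) = 1901*V + C*(1261 - V)
O = 125426 (O = 217*578 = 125426)
O - d(-1036, -1427) = 125426 - (1261*(-1427) + 1901*(-1036) - 1*(-1427)*(-1036)) = 125426 - (-1799447 - 1969436 - 1478372) = 125426 - 1*(-5247255) = 125426 + 5247255 = 5372681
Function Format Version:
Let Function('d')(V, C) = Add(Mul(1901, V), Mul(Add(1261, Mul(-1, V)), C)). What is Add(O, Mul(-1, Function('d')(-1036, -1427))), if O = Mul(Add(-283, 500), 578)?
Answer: 5372681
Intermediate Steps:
Function('d')(V, C) = Add(Mul(1901, V), Mul(C, Add(1261, Mul(-1, V))))
O = 125426 (O = Mul(217, 578) = 125426)
Add(O, Mul(-1, Function('d')(-1036, -1427))) = Add(125426, Mul(-1, Add(Mul(1261, -1427), Mul(1901, -1036), Mul(-1, -1427, -1036)))) = Add(125426, Mul(-1, Add(-1799447, -1969436, -1478372))) = Add(125426, Mul(-1, -5247255)) = Add(125426, 5247255) = 5372681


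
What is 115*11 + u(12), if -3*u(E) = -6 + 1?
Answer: 3800/3 ≈ 1266.7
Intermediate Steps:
u(E) = 5/3 (u(E) = -(-6 + 1)/3 = -⅓*(-5) = 5/3)
115*11 + u(12) = 115*11 + 5/3 = 1265 + 5/3 = 3800/3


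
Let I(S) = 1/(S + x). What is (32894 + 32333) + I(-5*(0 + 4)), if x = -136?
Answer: 10175411/156 ≈ 65227.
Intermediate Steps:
I(S) = 1/(-136 + S) (I(S) = 1/(S - 136) = 1/(-136 + S))
(32894 + 32333) + I(-5*(0 + 4)) = (32894 + 32333) + 1/(-136 - 5*(0 + 4)) = 65227 + 1/(-136 - 5*4) = 65227 + 1/(-136 - 20) = 65227 + 1/(-156) = 65227 - 1/156 = 10175411/156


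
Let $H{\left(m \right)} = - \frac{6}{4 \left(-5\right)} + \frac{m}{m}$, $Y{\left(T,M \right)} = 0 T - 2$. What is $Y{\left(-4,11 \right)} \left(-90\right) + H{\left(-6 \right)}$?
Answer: $\frac{1813}{10} \approx 181.3$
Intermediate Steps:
$Y{\left(T,M \right)} = -2$ ($Y{\left(T,M \right)} = 0 - 2 = -2$)
$H{\left(m \right)} = \frac{13}{10}$ ($H{\left(m \right)} = - \frac{6}{-20} + 1 = \left(-6\right) \left(- \frac{1}{20}\right) + 1 = \frac{3}{10} + 1 = \frac{13}{10}$)
$Y{\left(-4,11 \right)} \left(-90\right) + H{\left(-6 \right)} = \left(-2\right) \left(-90\right) + \frac{13}{10} = 180 + \frac{13}{10} = \frac{1813}{10}$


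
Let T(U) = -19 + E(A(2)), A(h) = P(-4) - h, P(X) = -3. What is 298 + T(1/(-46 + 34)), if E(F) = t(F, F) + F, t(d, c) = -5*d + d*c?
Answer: 324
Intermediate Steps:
t(d, c) = -5*d + c*d
A(h) = -3 - h
E(F) = F + F*(-5 + F) (E(F) = F*(-5 + F) + F = F + F*(-5 + F))
T(U) = 26 (T(U) = -19 + (-3 - 1*2)*(-4 + (-3 - 1*2)) = -19 + (-3 - 2)*(-4 + (-3 - 2)) = -19 - 5*(-4 - 5) = -19 - 5*(-9) = -19 + 45 = 26)
298 + T(1/(-46 + 34)) = 298 + 26 = 324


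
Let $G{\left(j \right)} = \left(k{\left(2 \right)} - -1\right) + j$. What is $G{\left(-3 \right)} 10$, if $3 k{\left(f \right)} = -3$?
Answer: $-30$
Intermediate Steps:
$k{\left(f \right)} = -1$ ($k{\left(f \right)} = \frac{1}{3} \left(-3\right) = -1$)
$G{\left(j \right)} = j$ ($G{\left(j \right)} = \left(-1 - -1\right) + j = \left(-1 + 1\right) + j = 0 + j = j$)
$G{\left(-3 \right)} 10 = \left(-3\right) 10 = -30$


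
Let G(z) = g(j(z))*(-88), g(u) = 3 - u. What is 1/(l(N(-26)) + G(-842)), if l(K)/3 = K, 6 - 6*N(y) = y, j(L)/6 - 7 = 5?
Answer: 1/6088 ≈ 0.00016426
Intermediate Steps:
j(L) = 72 (j(L) = 42 + 6*5 = 42 + 30 = 72)
N(y) = 1 - y/6
l(K) = 3*K
G(z) = 6072 (G(z) = (3 - 1*72)*(-88) = (3 - 72)*(-88) = -69*(-88) = 6072)
1/(l(N(-26)) + G(-842)) = 1/(3*(1 - ⅙*(-26)) + 6072) = 1/(3*(1 + 13/3) + 6072) = 1/(3*(16/3) + 6072) = 1/(16 + 6072) = 1/6088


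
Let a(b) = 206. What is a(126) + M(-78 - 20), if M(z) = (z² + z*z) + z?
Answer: 19316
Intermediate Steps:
M(z) = z + 2*z² (M(z) = (z² + z²) + z = 2*z² + z = z + 2*z²)
a(126) + M(-78 - 20) = 206 + (-78 - 20)*(1 + 2*(-78 - 20)) = 206 - 98*(1 + 2*(-98)) = 206 - 98*(1 - 196) = 206 - 98*(-195) = 206 + 19110 = 19316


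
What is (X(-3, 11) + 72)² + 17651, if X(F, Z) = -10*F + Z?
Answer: 30420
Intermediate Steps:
X(F, Z) = Z - 10*F
(X(-3, 11) + 72)² + 17651 = ((11 - 10*(-3)) + 72)² + 17651 = ((11 + 30) + 72)² + 17651 = (41 + 72)² + 17651 = 113² + 17651 = 12769 + 17651 = 30420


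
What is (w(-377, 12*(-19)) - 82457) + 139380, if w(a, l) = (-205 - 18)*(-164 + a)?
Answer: 177566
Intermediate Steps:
w(a, l) = 36572 - 223*a (w(a, l) = -223*(-164 + a) = 36572 - 223*a)
(w(-377, 12*(-19)) - 82457) + 139380 = ((36572 - 223*(-377)) - 82457) + 139380 = ((36572 + 84071) - 82457) + 139380 = (120643 - 82457) + 139380 = 38186 + 139380 = 177566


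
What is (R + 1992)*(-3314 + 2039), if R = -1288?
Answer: -897600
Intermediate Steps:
(R + 1992)*(-3314 + 2039) = (-1288 + 1992)*(-3314 + 2039) = 704*(-1275) = -897600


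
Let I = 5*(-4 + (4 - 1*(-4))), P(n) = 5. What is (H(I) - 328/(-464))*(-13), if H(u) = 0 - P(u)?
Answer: 3237/58 ≈ 55.810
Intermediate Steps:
I = 20 (I = 5*(-4 + (4 + 4)) = 5*(-4 + 8) = 5*4 = 20)
H(u) = -5 (H(u) = 0 - 1*5 = 0 - 5 = -5)
(H(I) - 328/(-464))*(-13) = (-5 - 328/(-464))*(-13) = (-5 - 328*(-1/464))*(-13) = (-5 + 41/58)*(-13) = -249/58*(-13) = 3237/58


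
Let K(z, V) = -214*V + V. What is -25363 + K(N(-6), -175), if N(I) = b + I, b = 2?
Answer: 11912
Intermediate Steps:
N(I) = 2 + I
K(z, V) = -213*V
-25363 + K(N(-6), -175) = -25363 - 213*(-175) = -25363 + 37275 = 11912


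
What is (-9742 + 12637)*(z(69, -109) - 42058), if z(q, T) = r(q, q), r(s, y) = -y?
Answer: -121957665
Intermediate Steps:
z(q, T) = -q
(-9742 + 12637)*(z(69, -109) - 42058) = (-9742 + 12637)*(-1*69 - 42058) = 2895*(-69 - 42058) = 2895*(-42127) = -121957665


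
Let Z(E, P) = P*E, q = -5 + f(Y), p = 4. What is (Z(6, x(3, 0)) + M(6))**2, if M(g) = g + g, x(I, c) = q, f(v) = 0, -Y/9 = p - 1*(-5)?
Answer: 324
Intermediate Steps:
Y = -81 (Y = -9*(4 - 1*(-5)) = -9*(4 + 5) = -9*9 = -81)
q = -5 (q = -5 + 0 = -5)
x(I, c) = -5
Z(E, P) = E*P
M(g) = 2*g
(Z(6, x(3, 0)) + M(6))**2 = (6*(-5) + 2*6)**2 = (-30 + 12)**2 = (-18)**2 = 324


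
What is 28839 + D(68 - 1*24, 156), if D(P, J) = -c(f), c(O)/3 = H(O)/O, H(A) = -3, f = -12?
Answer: 115353/4 ≈ 28838.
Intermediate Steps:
c(O) = -9/O (c(O) = 3*(-3/O) = -9/O)
D(P, J) = -3/4 (D(P, J) = -(-9)/(-12) = -(-9)*(-1)/12 = -1*3/4 = -3/4)
28839 + D(68 - 1*24, 156) = 28839 - 3/4 = 115353/4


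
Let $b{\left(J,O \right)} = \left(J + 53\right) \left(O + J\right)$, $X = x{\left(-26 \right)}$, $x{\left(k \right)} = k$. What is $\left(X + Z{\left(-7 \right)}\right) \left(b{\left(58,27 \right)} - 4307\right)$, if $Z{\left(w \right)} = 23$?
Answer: $-15384$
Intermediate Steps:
$X = -26$
$b{\left(J,O \right)} = \left(53 + J\right) \left(J + O\right)$
$\left(X + Z{\left(-7 \right)}\right) \left(b{\left(58,27 \right)} - 4307\right) = \left(-26 + 23\right) \left(\left(58^{2} + 53 \cdot 58 + 53 \cdot 27 + 58 \cdot 27\right) - 4307\right) = - 3 \left(\left(3364 + 3074 + 1431 + 1566\right) - 4307\right) = - 3 \left(9435 - 4307\right) = \left(-3\right) 5128 = -15384$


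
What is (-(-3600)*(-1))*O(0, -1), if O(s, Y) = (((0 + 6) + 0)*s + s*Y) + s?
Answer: 0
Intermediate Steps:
O(s, Y) = 7*s + Y*s (O(s, Y) = ((6 + 0)*s + Y*s) + s = (6*s + Y*s) + s = 7*s + Y*s)
(-(-3600)*(-1))*O(0, -1) = (-(-3600)*(-1))*(0*(7 - 1)) = (-80*45)*(0*6) = -3600*0 = 0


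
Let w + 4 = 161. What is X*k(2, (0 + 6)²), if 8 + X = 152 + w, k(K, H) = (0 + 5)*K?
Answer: 3010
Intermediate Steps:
w = 157 (w = -4 + 161 = 157)
k(K, H) = 5*K
X = 301 (X = -8 + (152 + 157) = -8 + 309 = 301)
X*k(2, (0 + 6)²) = 301*(5*2) = 301*10 = 3010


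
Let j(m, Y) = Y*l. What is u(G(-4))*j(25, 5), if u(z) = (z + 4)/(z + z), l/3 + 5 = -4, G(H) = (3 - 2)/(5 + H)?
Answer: -675/2 ≈ -337.50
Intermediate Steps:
G(H) = 1/(5 + H)
l = -27 (l = -15 + 3*(-4) = -15 - 12 = -27)
j(m, Y) = -27*Y (j(m, Y) = Y*(-27) = -27*Y)
u(z) = (4 + z)/(2*z) (u(z) = (4 + z)/((2*z)) = (4 + z)*(1/(2*z)) = (4 + z)/(2*z))
u(G(-4))*j(25, 5) = ((4 + 1/(5 - 4))/(2*(1/(5 - 4))))*(-27*5) = ((4 + 1/1)/(2*(1/1)))*(-135) = ((½)*(4 + 1)/1)*(-135) = ((½)*1*5)*(-135) = (5/2)*(-135) = -675/2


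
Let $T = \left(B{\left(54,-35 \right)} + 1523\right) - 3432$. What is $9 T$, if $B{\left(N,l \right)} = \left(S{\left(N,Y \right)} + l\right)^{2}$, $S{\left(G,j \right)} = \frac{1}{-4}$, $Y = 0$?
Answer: $- \frac{95967}{16} \approx -5997.9$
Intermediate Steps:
$S{\left(G,j \right)} = - \frac{1}{4}$
$B{\left(N,l \right)} = \left(- \frac{1}{4} + l\right)^{2}$
$T = - \frac{10663}{16}$ ($T = \left(\frac{\left(-1 + 4 \left(-35\right)\right)^{2}}{16} + 1523\right) - 3432 = \left(\frac{\left(-1 - 140\right)^{2}}{16} + 1523\right) - 3432 = \left(\frac{\left(-141\right)^{2}}{16} + 1523\right) - 3432 = \left(\frac{1}{16} \cdot 19881 + 1523\right) - 3432 = \left(\frac{19881}{16} + 1523\right) - 3432 = \frac{44249}{16} - 3432 = - \frac{10663}{16} \approx -666.44$)
$9 T = 9 \left(- \frac{10663}{16}\right) = - \frac{95967}{16}$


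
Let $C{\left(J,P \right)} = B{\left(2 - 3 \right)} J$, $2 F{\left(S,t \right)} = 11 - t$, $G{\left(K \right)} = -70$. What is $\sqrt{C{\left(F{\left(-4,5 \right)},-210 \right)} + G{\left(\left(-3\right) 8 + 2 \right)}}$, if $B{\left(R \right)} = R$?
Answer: $i \sqrt{73} \approx 8.544 i$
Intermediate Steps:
$F{\left(S,t \right)} = \frac{11}{2} - \frac{t}{2}$ ($F{\left(S,t \right)} = \frac{11 - t}{2} = \frac{11}{2} - \frac{t}{2}$)
$C{\left(J,P \right)} = - J$ ($C{\left(J,P \right)} = \left(2 - 3\right) J = - J$)
$\sqrt{C{\left(F{\left(-4,5 \right)},-210 \right)} + G{\left(\left(-3\right) 8 + 2 \right)}} = \sqrt{- (\frac{11}{2} - \frac{5}{2}) - 70} = \sqrt{\left(-1\right) 3 - 70} = \sqrt{-3 - 70} = \sqrt{-73} = i \sqrt{73}$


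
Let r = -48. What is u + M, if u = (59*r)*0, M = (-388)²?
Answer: 150544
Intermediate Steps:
M = 150544
u = 0 (u = (59*(-48))*0 = -2832*0 = 0)
u + M = 0 + 150544 = 150544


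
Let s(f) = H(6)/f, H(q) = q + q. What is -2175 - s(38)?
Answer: -41331/19 ≈ -2175.3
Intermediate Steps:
H(q) = 2*q
s(f) = 12/f (s(f) = (2*6)/f = 12/f)
-2175 - s(38) = -2175 - 12/38 = -2175 - 1*6/19 = -2175 - 6/19 = -41331/19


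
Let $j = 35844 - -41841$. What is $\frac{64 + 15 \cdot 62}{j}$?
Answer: $\frac{994}{77685} \approx 0.012795$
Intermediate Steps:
$j = 77685$ ($j = 35844 + 41841 = 77685$)
$\frac{64 + 15 \cdot 62}{j} = \frac{64 + 15 \cdot 62}{77685} = \left(64 + 930\right) \frac{1}{77685} = 994 \cdot \frac{1}{77685} = \frac{994}{77685}$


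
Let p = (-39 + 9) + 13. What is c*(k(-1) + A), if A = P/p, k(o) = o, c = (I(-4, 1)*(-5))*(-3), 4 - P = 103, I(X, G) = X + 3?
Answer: -1230/17 ≈ -72.353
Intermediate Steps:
I(X, G) = 3 + X
P = -99 (P = 4 - 1*103 = 4 - 103 = -99)
p = -17 (p = -30 + 13 = -17)
c = -15 (c = ((3 - 4)*(-5))*(-3) = -1*(-5)*(-3) = 5*(-3) = -15)
A = 99/17 (A = -99/(-17) = -99*(-1/17) = 99/17 ≈ 5.8235)
c*(k(-1) + A) = -15*(-1 + 99/17) = -15*82/17 = -1230/17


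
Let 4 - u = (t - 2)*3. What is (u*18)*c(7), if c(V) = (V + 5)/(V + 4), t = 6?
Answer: -1728/11 ≈ -157.09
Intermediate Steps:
c(V) = (5 + V)/(4 + V)
u = -8 (u = 4 - (6 - 2)*3 = 4 - 4*3 = 4 - 1*12 = 4 - 12 = -8)
(u*18)*c(7) = (-8*18)*((5 + 7)/(4 + 7)) = -144*12/11 = -1728/11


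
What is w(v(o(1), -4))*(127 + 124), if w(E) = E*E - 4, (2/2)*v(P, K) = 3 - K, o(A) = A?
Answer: 11295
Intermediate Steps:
v(P, K) = 3 - K
w(E) = -4 + E² (w(E) = E² - 4 = -4 + E²)
w(v(o(1), -4))*(127 + 124) = (-4 + (3 - 1*(-4))²)*(127 + 124) = (-4 + (3 + 4)²)*251 = (-4 + 7²)*251 = (-4 + 49)*251 = 45*251 = 11295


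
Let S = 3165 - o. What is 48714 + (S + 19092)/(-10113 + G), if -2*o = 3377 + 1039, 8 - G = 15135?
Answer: 245903379/5048 ≈ 48713.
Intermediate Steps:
G = -15127 (G = 8 - 1*15135 = 8 - 15135 = -15127)
o = -2208 (o = -(3377 + 1039)/2 = -1/2*4416 = -2208)
S = 5373 (S = 3165 - 1*(-2208) = 3165 + 2208 = 5373)
48714 + (S + 19092)/(-10113 + G) = 48714 + (5373 + 19092)/(-10113 - 15127) = 48714 + 24465/(-25240) = 48714 + 24465*(-1/25240) = 48714 - 4893/5048 = 245903379/5048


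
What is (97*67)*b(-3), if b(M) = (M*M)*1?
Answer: 58491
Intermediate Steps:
b(M) = M² (b(M) = M²*1 = M²)
(97*67)*b(-3) = (97*67)*(-3)² = 6499*9 = 58491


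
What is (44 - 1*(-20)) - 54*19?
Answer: -962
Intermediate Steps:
(44 - 1*(-20)) - 54*19 = (44 + 20) - 1026 = 64 - 1026 = -962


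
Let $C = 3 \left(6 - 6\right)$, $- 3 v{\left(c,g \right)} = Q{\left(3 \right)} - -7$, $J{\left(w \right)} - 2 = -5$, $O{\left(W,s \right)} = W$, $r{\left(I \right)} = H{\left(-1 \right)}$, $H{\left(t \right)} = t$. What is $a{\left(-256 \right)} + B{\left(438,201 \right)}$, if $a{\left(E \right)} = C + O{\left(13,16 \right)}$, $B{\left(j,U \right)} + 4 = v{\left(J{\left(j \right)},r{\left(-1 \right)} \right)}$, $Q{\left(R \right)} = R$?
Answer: $\frac{17}{3} \approx 5.6667$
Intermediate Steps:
$r{\left(I \right)} = -1$
$J{\left(w \right)} = -3$ ($J{\left(w \right)} = 2 - 5 = -3$)
$v{\left(c,g \right)} = - \frac{10}{3}$ ($v{\left(c,g \right)} = - \frac{3 - -7}{3} = - \frac{3 + 7}{3} = \left(- \frac{1}{3}\right) 10 = - \frac{10}{3}$)
$B{\left(j,U \right)} = - \frac{22}{3}$ ($B{\left(j,U \right)} = -4 - \frac{10}{3} = - \frac{22}{3}$)
$C = 0$ ($C = 3 \cdot 0 = 0$)
$a{\left(E \right)} = 13$ ($a{\left(E \right)} = 0 + 13 = 13$)
$a{\left(-256 \right)} + B{\left(438,201 \right)} = 13 - \frac{22}{3} = \frac{17}{3}$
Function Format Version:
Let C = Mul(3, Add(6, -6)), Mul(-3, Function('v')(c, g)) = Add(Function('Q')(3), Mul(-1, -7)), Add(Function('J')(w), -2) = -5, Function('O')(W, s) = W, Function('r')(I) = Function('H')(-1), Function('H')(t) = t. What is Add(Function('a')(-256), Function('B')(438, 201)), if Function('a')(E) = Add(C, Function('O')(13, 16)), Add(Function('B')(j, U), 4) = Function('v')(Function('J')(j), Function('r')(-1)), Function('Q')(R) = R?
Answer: Rational(17, 3) ≈ 5.6667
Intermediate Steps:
Function('r')(I) = -1
Function('J')(w) = -3 (Function('J')(w) = Add(2, -5) = -3)
Function('v')(c, g) = Rational(-10, 3) (Function('v')(c, g) = Mul(Rational(-1, 3), Add(3, Mul(-1, -7))) = Mul(Rational(-1, 3), Add(3, 7)) = Mul(Rational(-1, 3), 10) = Rational(-10, 3))
Function('B')(j, U) = Rational(-22, 3) (Function('B')(j, U) = Add(-4, Rational(-10, 3)) = Rational(-22, 3))
C = 0 (C = Mul(3, 0) = 0)
Function('a')(E) = 13 (Function('a')(E) = Add(0, 13) = 13)
Add(Function('a')(-256), Function('B')(438, 201)) = Add(13, Rational(-22, 3)) = Rational(17, 3)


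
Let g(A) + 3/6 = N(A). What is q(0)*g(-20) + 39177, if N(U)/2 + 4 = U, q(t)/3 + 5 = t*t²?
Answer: 79809/2 ≈ 39905.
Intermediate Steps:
q(t) = -15 + 3*t³ (q(t) = -15 + 3*(t*t²) = -15 + 3*t³)
N(U) = -8 + 2*U
g(A) = -17/2 + 2*A (g(A) = -½ + (-8 + 2*A) = -17/2 + 2*A)
q(0)*g(-20) + 39177 = (-15 + 3*0³)*(-17/2 + 2*(-20)) + 39177 = (-15 + 3*0)*(-17/2 - 40) + 39177 = (-15 + 0)*(-97/2) + 39177 = -15*(-97/2) + 39177 = 1455/2 + 39177 = 79809/2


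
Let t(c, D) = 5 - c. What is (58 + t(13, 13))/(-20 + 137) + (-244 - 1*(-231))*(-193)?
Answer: 293603/117 ≈ 2509.4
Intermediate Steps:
(58 + t(13, 13))/(-20 + 137) + (-244 - 1*(-231))*(-193) = (58 + (5 - 1*13))/(-20 + 137) + (-244 - 1*(-231))*(-193) = (58 + (5 - 13))/117 + (-244 + 231)*(-193) = (58 - 8)*(1/117) - 13*(-193) = 50*(1/117) + 2509 = 50/117 + 2509 = 293603/117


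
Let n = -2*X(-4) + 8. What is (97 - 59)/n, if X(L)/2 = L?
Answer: 19/12 ≈ 1.5833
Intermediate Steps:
X(L) = 2*L
n = 24 (n = -4*(-4) + 8 = -2*(-8) + 8 = 16 + 8 = 24)
(97 - 59)/n = (97 - 59)/24 = 38*(1/24) = 19/12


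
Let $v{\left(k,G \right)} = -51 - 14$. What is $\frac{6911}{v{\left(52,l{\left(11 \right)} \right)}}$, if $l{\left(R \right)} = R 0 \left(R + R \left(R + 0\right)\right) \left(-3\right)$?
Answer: $- \frac{6911}{65} \approx -106.32$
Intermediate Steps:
$l{\left(R \right)} = 0$ ($l{\left(R \right)} = R 0 \left(R + R R\right) \left(-3\right) = R 0 \left(R + R^{2}\right) \left(-3\right) = R 0 \left(-3\right) = 0 \left(-3\right) = 0$)
$v{\left(k,G \right)} = -65$ ($v{\left(k,G \right)} = -51 - 14 = -65$)
$\frac{6911}{v{\left(52,l{\left(11 \right)} \right)}} = \frac{6911}{-65} = 6911 \left(- \frac{1}{65}\right) = - \frac{6911}{65}$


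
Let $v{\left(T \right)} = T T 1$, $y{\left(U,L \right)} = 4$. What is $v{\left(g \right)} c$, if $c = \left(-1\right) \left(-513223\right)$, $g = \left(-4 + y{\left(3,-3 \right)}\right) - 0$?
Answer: $0$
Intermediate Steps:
$g = 0$ ($g = \left(-4 + 4\right) - 0 = 0 + 0 = 0$)
$v{\left(T \right)} = T^{2}$ ($v{\left(T \right)} = T^{2} \cdot 1 = T^{2}$)
$c = 513223$
$v{\left(g \right)} c = 0^{2} \cdot 513223 = 0 \cdot 513223 = 0$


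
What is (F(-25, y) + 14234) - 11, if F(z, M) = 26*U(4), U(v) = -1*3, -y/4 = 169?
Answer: 14145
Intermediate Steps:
y = -676 (y = -4*169 = -676)
U(v) = -3
F(z, M) = -78 (F(z, M) = 26*(-3) = -78)
(F(-25, y) + 14234) - 11 = (-78 + 14234) - 11 = 14156 - 11 = 14145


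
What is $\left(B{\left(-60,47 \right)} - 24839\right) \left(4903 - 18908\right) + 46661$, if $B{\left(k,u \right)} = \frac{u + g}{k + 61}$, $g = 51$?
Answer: $346544366$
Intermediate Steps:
$B{\left(k,u \right)} = \frac{51 + u}{61 + k}$ ($B{\left(k,u \right)} = \frac{u + 51}{k + 61} = \frac{51 + u}{61 + k}$)
$\left(B{\left(-60,47 \right)} - 24839\right) \left(4903 - 18908\right) + 46661 = \left(\frac{51 + 47}{61 - 60} - 24839\right) \left(4903 - 18908\right) + 46661 = \left(1^{-1} \cdot 98 - 24839\right) \left(-14005\right) + 46661 = \left(1 \cdot 98 - 24839\right) \left(-14005\right) + 46661 = \left(98 - 24839\right) \left(-14005\right) + 46661 = \left(-24741\right) \left(-14005\right) + 46661 = 346497705 + 46661 = 346544366$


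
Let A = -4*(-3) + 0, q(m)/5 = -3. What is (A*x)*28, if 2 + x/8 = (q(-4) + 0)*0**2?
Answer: -5376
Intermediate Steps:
q(m) = -15 (q(m) = 5*(-3) = -15)
x = -16 (x = -16 + 8*((-15 + 0)*0**2) = -16 + 8*(-15*0) = -16 + 8*0 = -16 + 0 = -16)
A = 12 (A = 12 + 0 = 12)
(A*x)*28 = (12*(-16))*28 = -192*28 = -5376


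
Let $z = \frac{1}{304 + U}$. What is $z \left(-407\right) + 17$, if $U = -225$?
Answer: $\frac{936}{79} \approx 11.848$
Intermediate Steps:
$z = \frac{1}{79}$ ($z = \frac{1}{304 - 225} = \frac{1}{79} \approx 0.012658$)
$z \left(-407\right) + 17 = \frac{1}{79} \left(-407\right) + 17 = - \frac{407}{79} + 17 = \frac{936}{79}$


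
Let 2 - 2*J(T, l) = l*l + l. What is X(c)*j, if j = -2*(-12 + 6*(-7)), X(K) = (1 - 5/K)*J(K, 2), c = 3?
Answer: 144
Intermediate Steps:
J(T, l) = 1 - l/2 - l²/2 (J(T, l) = 1 - (l*l + l)/2 = 1 - (l² + l)/2 = 1 - (l + l²)/2 = 1 + (-l/2 - l²/2) = 1 - l/2 - l²/2)
X(K) = -2 + 10/K (X(K) = (1 - 5/K)*(1 - ½*2 - ½*2²) = (1 - 5/K)*(1 - 1 - ½*4) = (1 - 5/K)*(1 - 1 - 2) = (1 - 5/K)*(-2) = -2 + 10/K)
j = 108 (j = -2*(-12 - 42) = -2*(-54) = 108)
X(c)*j = (-2 + 10/3)*108 = (4/3)*108 = 144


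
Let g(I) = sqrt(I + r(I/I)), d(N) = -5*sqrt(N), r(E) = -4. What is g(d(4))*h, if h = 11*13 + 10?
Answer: 153*I*sqrt(14) ≈ 572.47*I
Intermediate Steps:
g(I) = sqrt(-4 + I) (g(I) = sqrt(I - 4) = sqrt(-4 + I))
h = 153 (h = 143 + 10 = 153)
g(d(4))*h = sqrt(-4 - 5*sqrt(4))*153 = sqrt(-4 - 5*2)*153 = sqrt(-4 - 10)*153 = sqrt(-14)*153 = (I*sqrt(14))*153 = 153*I*sqrt(14)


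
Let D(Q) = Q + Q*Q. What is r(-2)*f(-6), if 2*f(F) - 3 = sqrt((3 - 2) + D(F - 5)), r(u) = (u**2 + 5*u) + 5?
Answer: -3/2 - sqrt(111)/2 ≈ -6.7678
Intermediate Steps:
r(u) = 5 + u**2 + 5*u
D(Q) = Q + Q**2
f(F) = 3/2 + sqrt(1 + (-5 + F)*(-4 + F))/2 (f(F) = 3/2 + sqrt((3 - 2) + (F - 5)*(1 + (F - 5)))/2 = 3/2 + sqrt(1 + (-5 + F)*(1 + (-5 + F)))/2 = 3/2 + sqrt(1 + (-5 + F)*(-4 + F))/2)
r(-2)*f(-6) = (5 + (-2)**2 + 5*(-2))*(3/2 + sqrt(1 + (-5 - 6)*(-4 - 6))/2) = (5 + 4 - 10)*(3/2 + sqrt(1 - 11*(-10))/2) = -(3/2 + sqrt(1 + 110)/2) = -(3/2 + sqrt(111)/2) = -3/2 - sqrt(111)/2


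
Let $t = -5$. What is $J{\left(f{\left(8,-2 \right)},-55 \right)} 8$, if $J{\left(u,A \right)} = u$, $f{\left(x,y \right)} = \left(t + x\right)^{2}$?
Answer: $72$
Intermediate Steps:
$f{\left(x,y \right)} = \left(-5 + x\right)^{2}$
$J{\left(f{\left(8,-2 \right)},-55 \right)} 8 = \left(-5 + 8\right)^{2} \cdot 8 = 3^{2} \cdot 8 = 9 \cdot 8 = 72$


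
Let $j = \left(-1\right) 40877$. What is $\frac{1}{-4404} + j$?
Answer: $- \frac{180022309}{4404} \approx -40877.0$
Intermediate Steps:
$j = -40877$
$\frac{1}{-4404} + j = \frac{1}{-4404} - 40877 = - \frac{1}{4404} - 40877 = - \frac{180022309}{4404}$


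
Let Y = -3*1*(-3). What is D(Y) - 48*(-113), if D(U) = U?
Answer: 5433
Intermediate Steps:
Y = 9 (Y = -3*(-3) = 9)
D(Y) - 48*(-113) = 9 - 48*(-113) = 9 + 5424 = 5433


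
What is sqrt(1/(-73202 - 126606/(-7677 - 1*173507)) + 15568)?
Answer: 4*sqrt(42788803015042957366031)/6631452281 ≈ 124.77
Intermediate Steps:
sqrt(1/(-73202 - 126606/(-7677 - 1*173507)) + 15568) = sqrt(1/(-73202 - 126606/(-7677 - 173507)) + 15568) = sqrt(1/(-73202 - 126606/(-181184)) + 15568) = sqrt(1/(-73202 - 126606*(-1/181184)) + 15568) = sqrt(1/(-73202 + 63303/90592) + 15568) = sqrt(1/(-6631452281/90592) + 15568) = sqrt(-90592/6631452281 + 15568) = sqrt(103238449020016/6631452281) = 4*sqrt(42788803015042957366031)/6631452281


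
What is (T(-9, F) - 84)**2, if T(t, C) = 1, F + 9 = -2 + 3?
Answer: 6889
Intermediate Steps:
F = -8 (F = -9 + (-2 + 3) = -9 + 1 = -8)
(T(-9, F) - 84)**2 = (1 - 84)**2 = (-83)**2 = 6889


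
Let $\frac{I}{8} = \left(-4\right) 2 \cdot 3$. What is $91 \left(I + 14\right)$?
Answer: $-16198$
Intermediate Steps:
$I = -192$ ($I = 8 \left(-4\right) 2 \cdot 3 = 8 \left(\left(-8\right) 3\right) = 8 \left(-24\right) = -192$)
$91 \left(I + 14\right) = 91 \left(-192 + 14\right) = 91 \left(-178\right) = -16198$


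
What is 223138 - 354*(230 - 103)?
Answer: 178180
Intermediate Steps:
223138 - 354*(230 - 103) = 223138 - 354*127 = 223138 - 1*44958 = 223138 - 44958 = 178180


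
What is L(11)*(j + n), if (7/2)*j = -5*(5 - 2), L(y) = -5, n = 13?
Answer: -305/7 ≈ -43.571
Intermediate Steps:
j = -30/7 (j = 2*(-5*(5 - 2))/7 = 2*(-5*3)/7 = (2/7)*(-15) = -30/7 ≈ -4.2857)
L(11)*(j + n) = -5*(-30/7 + 13) = -5*61/7 = -305/7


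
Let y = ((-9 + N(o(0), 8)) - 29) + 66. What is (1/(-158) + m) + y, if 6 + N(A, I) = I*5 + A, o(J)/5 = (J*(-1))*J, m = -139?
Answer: -12167/158 ≈ -77.006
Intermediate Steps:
o(J) = -5*J**2 (o(J) = 5*((J*(-1))*J) = 5*((-J)*J) = 5*(-J**2) = -5*J**2)
N(A, I) = -6 + A + 5*I (N(A, I) = -6 + (I*5 + A) = -6 + (5*I + A) = -6 + (A + 5*I) = -6 + A + 5*I)
y = 62 (y = ((-9 + (-6 - 5*0**2 + 5*8)) - 29) + 66 = ((-9 + (-6 - 5*0 + 40)) - 29) + 66 = ((-9 + (-6 + 0 + 40)) - 29) + 66 = ((-9 + 34) - 29) + 66 = (25 - 29) + 66 = -4 + 66 = 62)
(1/(-158) + m) + y = (1/(-158) - 139) + 62 = (-1/158 - 139) + 62 = -21963/158 + 62 = -12167/158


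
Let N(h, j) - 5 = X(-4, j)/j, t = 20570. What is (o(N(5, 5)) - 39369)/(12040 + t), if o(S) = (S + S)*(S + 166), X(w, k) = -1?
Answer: -314411/271750 ≈ -1.1570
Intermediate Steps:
N(h, j) = 5 - 1/j
o(S) = 2*S*(166 + S) (o(S) = (2*S)*(166 + S) = 2*S*(166 + S))
(o(N(5, 5)) - 39369)/(12040 + t) = (2*(5 - 1/5)*(166 + (5 - 1/5)) - 39369)/(12040 + 20570) = (2*(5 - 1*1/5)*(166 + (5 - 1*1/5)) - 39369)/32610 = (2*(5 - 1/5)*(166 + (5 - 1/5)) - 39369)*(1/32610) = (2*(24/5)*(166 + 24/5) - 39369)*(1/32610) = (2*(24/5)*(854/5) - 39369)*(1/32610) = (40992/25 - 39369)*(1/32610) = -943233/25*1/32610 = -314411/271750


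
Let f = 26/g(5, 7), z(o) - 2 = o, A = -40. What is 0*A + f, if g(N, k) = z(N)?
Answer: 26/7 ≈ 3.7143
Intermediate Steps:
z(o) = 2 + o
g(N, k) = 2 + N
f = 26/7 (f = 26/(2 + 5) = 26/7 ≈ 3.7143)
0*A + f = 0*(-40) + 26/7 = 0 + 26/7 = 26/7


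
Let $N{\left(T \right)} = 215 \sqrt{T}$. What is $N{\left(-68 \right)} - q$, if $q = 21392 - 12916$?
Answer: $-8476 + 430 i \sqrt{17} \approx -8476.0 + 1772.9 i$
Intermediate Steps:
$q = 8476$ ($q = 21392 - 12916 = 8476$)
$N{\left(-68 \right)} - q = 215 \sqrt{-68} - 8476 = 215 \cdot 2 i \sqrt{17} - 8476 = 430 i \sqrt{17} - 8476 = -8476 + 430 i \sqrt{17}$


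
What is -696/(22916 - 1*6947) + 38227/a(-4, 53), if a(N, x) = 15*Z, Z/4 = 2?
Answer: 203454481/638760 ≈ 318.51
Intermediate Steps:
Z = 8 (Z = 4*2 = 8)
a(N, x) = 120 (a(N, x) = 15*8 = 120)
-696/(22916 - 1*6947) + 38227/a(-4, 53) = -696/(22916 - 1*6947) + 38227/120 = -696/(22916 - 6947) + 38227*(1/120) = -696/15969 + 38227/120 = -696*1/15969 + 38227/120 = -232/5323 + 38227/120 = 203454481/638760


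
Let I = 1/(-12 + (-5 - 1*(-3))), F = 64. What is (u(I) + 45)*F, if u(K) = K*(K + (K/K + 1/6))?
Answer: 422624/147 ≈ 2875.0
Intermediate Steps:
I = -1/14 (I = 1/(-12 + (-5 + 3)) = 1/(-12 - 2) = 1/(-14) = -1/14 ≈ -0.071429)
u(K) = K*(7/6 + K) (u(K) = K*(K + (1 + 1*(⅙))) = K*(K + (1 + ⅙)) = K*(K + 7/6) = K*(7/6 + K))
(u(I) + 45)*F = ((⅙)*(-1/14)*(7 + 6*(-1/14)) + 45)*64 = ((⅙)*(-1/14)*(7 - 3/7) + 45)*64 = ((⅙)*(-1/14)*(46/7) + 45)*64 = (-23/294 + 45)*64 = (13207/294)*64 = 422624/147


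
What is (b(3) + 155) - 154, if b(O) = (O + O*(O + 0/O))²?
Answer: 145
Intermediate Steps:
b(O) = (O + O²)² (b(O) = (O + O*(O + 0))² = (O + O*O)² = (O + O²)²)
(b(3) + 155) - 154 = (3²*(1 + 3)² + 155) - 154 = (9*4² + 155) - 154 = (9*16 + 155) - 154 = (144 + 155) - 154 = 299 - 154 = 145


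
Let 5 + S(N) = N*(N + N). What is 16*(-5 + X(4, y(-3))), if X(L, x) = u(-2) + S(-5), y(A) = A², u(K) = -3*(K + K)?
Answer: 832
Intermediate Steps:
S(N) = -5 + 2*N² (S(N) = -5 + N*(N + N) = -5 + N*(2*N) = -5 + 2*N²)
u(K) = -6*K
X(L, x) = 57 (X(L, x) = -6*(-2) + (-5 + 2*(-5)²) = 12 + (-5 + 2*25) = 12 + (-5 + 50) = 12 + 45 = 57)
16*(-5 + X(4, y(-3))) = 16*(-5 + 57) = 16*52 = 832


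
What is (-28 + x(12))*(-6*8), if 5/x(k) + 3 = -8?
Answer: 15024/11 ≈ 1365.8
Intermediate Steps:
x(k) = -5/11 (x(k) = 5/(-3 - 8) = 5/(-11) = 5*(-1/11) = -5/11)
(-28 + x(12))*(-6*8) = (-28 - 5/11)*(-6*8) = -313/11*(-48) = 15024/11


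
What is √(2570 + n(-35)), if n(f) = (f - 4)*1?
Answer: √2531 ≈ 50.309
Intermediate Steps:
n(f) = -4 + f (n(f) = (-4 + f)*1 = -4 + f)
√(2570 + n(-35)) = √(2570 + (-4 - 35)) = √(2570 - 39) = √2531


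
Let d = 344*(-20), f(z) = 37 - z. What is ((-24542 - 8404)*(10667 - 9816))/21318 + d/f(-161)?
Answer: -133643/99 ≈ -1349.9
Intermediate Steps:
d = -6880
((-24542 - 8404)*(10667 - 9816))/21318 + d/f(-161) = ((-24542 - 8404)*(10667 - 9816))/21318 - 6880/(37 - 1*(-161)) = -32946*851*(1/21318) - 6880/(37 + 161) = -28037046*1/21318 - 6880/198 = -14467/11 - 6880*1/198 = -14467/11 - 3440/99 = -133643/99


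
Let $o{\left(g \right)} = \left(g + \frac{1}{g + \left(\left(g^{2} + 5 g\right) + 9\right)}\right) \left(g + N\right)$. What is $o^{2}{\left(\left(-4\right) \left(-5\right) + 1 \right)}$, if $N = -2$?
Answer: $\frac{52827804649}{331776} \approx 1.5923 \cdot 10^{5}$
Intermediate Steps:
$o{\left(g \right)} = \left(-2 + g\right) \left(g + \frac{1}{9 + g^{2} + 6 g}\right)$ ($o{\left(g \right)} = \left(g + \frac{1}{g + \left(\left(g^{2} + 5 g\right) + 9\right)}\right) \left(g - 2\right) = \left(g + \frac{1}{g + \left(9 + g^{2} + 5 g\right)}\right) \left(-2 + g\right) = \left(g + \frac{1}{9 + g^{2} + 6 g}\right) \left(-2 + g\right) = \left(-2 + g\right) \left(g + \frac{1}{9 + g^{2} + 6 g}\right)$)
$o^{2}{\left(\left(-4\right) \left(-5\right) + 1 \right)} = \left(\frac{-2 + \left(\left(-4\right) \left(-5\right) + 1\right)^{4} - 17 \left(\left(-4\right) \left(-5\right) + 1\right) - 3 \left(\left(-4\right) \left(-5\right) + 1\right)^{2} + 4 \left(\left(-4\right) \left(-5\right) + 1\right)^{3}}{9 + \left(\left(-4\right) \left(-5\right) + 1\right)^{2} + 6 \left(\left(-4\right) \left(-5\right) + 1\right)}\right)^{2} = \left(\frac{-2 + \left(20 + 1\right)^{4} - 17 \left(20 + 1\right) - 3 \left(20 + 1\right)^{2} + 4 \left(20 + 1\right)^{3}}{9 + \left(20 + 1\right)^{2} + 6 \left(20 + 1\right)}\right)^{2} = \left(\frac{-2 + 21^{4} - 357 - 3 \cdot 21^{2} + 4 \cdot 21^{3}}{9 + 21^{2} + 6 \cdot 21}\right)^{2} = \left(\frac{-2 + 194481 - 357 - 1323 + 4 \cdot 9261}{9 + 441 + 126}\right)^{2} = \left(\frac{-2 + 194481 - 357 - 1323 + 37044}{576}\right)^{2} = \left(\frac{1}{576} \cdot 229843\right)^{2} = \left(\frac{229843}{576}\right)^{2} = \frac{52827804649}{331776}$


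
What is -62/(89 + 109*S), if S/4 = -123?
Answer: 62/53539 ≈ 0.0011580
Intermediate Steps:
S = -492 (S = 4*(-123) = -492)
-62/(89 + 109*S) = -62/(89 + 109*(-492)) = -62/(89 - 53628) = -62/(-53539) = -62*(-1/53539) = 62/53539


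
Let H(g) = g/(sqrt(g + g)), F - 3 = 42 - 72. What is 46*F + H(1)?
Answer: -1242 + sqrt(2)/2 ≈ -1241.3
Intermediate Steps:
F = -27 (F = 3 + (42 - 72) = 3 - 30 = -27)
H(g) = sqrt(2)*sqrt(g)/2 (H(g) = g/(sqrt(2*g)) = g/((sqrt(2)*sqrt(g))) = g*(sqrt(2)/(2*sqrt(g))) = sqrt(2)*sqrt(g)/2)
46*F + H(1) = 46*(-27) + sqrt(2)*sqrt(1)/2 = -1242 + (1/2)*sqrt(2)*1 = -1242 + sqrt(2)/2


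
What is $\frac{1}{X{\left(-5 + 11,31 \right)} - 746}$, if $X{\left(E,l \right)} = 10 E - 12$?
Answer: $- \frac{1}{698} \approx -0.0014327$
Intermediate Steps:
$X{\left(E,l \right)} = -12 + 10 E$
$\frac{1}{X{\left(-5 + 11,31 \right)} - 746} = \frac{1}{\left(-12 + 10 \left(-5 + 11\right)\right) - 746} = \frac{1}{\left(-12 + 10 \cdot 6\right) - 746} = \frac{1}{\left(-12 + 60\right) - 746} = \frac{1}{48 - 746} = \frac{1}{-698} = - \frac{1}{698}$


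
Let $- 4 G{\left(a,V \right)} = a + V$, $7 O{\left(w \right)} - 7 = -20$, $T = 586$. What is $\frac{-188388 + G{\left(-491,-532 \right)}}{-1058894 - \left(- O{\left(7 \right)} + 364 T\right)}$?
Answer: $\frac{5267703}{35621596} \approx 0.14788$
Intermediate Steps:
$O{\left(w \right)} = - \frac{13}{7}$ ($O{\left(w \right)} = 1 + \frac{1}{7} \left(-20\right) = 1 - \frac{20}{7} = - \frac{13}{7}$)
$G{\left(a,V \right)} = - \frac{V}{4} - \frac{a}{4}$ ($G{\left(a,V \right)} = - \frac{a + V}{4} = - \frac{V + a}{4} = - \frac{V}{4} - \frac{a}{4}$)
$\frac{-188388 + G{\left(-491,-532 \right)}}{-1058894 - \left(- O{\left(7 \right)} + 364 T\right)} = \frac{-188388 - - \frac{1023}{4}}{-1058894 - \frac{1493141}{7}} = \frac{-188388 + \left(133 + \frac{491}{4}\right)}{-1058894 - \frac{1493141}{7}} = \frac{-188388 + \frac{1023}{4}}{-1058894 - \frac{1493141}{7}} = - \frac{752529}{4 \left(- \frac{8905399}{7}\right)} = \left(- \frac{752529}{4}\right) \left(- \frac{7}{8905399}\right) = \frac{5267703}{35621596}$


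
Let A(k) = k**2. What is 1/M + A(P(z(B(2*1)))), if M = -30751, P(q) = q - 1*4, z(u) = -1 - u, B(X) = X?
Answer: 1506798/30751 ≈ 49.000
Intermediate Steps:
P(q) = -4 + q (P(q) = q - 4 = -4 + q)
1/M + A(P(z(B(2*1)))) = 1/(-30751) + (-4 + (-1 - 2))**2 = -1/30751 + (-4 + (-1 - 1*2))**2 = -1/30751 + (-4 + (-1 - 2))**2 = -1/30751 + (-4 - 3)**2 = -1/30751 + (-7)**2 = -1/30751 + 49 = 1506798/30751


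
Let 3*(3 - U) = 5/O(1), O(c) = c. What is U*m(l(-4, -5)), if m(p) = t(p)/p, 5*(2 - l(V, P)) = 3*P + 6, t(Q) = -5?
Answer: -100/57 ≈ -1.7544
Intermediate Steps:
l(V, P) = ⅘ - 3*P/5 (l(V, P) = 2 - (3*P + 6)/5 = 2 - (6 + 3*P)/5 = 2 + (-6/5 - 3*P/5) = ⅘ - 3*P/5)
m(p) = -5/p
U = 4/3 (U = 3 - 5/(3*1) = 3 - 5/3 = 4/3 ≈ 1.3333)
U*m(l(-4, -5)) = 4*(-5/(⅘ - ⅗*(-5)))/3 = 4*(-5/(⅘ + 3))/3 = 4*(-5/19/5)/3 = 4*(-5*5/19)/3 = (4/3)*(-25/19) = -100/57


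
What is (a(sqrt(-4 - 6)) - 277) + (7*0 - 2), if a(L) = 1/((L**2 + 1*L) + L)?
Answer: (-2791*sqrt(10) + 5580*I)/(10*(sqrt(10) - 2*I)) ≈ -279.07 - 0.045175*I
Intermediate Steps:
a(L) = 1/(L**2 + 2*L) (a(L) = 1/((L**2 + L) + L) = 1/((L + L**2) + L) = 1/(L**2 + 2*L))
(a(sqrt(-4 - 6)) - 277) + (7*0 - 2) = (1/((sqrt(-4 - 6))*(2 + sqrt(-4 - 6))) - 277) + (7*0 - 2) = (1/((sqrt(-10))*(2 + sqrt(-10))) - 277) + (0 - 2) = (1/(((I*sqrt(10)))*(2 + I*sqrt(10))) - 277) - 2 = ((-I*sqrt(10)/10)/(2 + I*sqrt(10)) - 277) - 2 = (-I*sqrt(10)/(10*(2 + I*sqrt(10))) - 277) - 2 = (-277 - I*sqrt(10)/(10*(2 + I*sqrt(10)))) - 2 = -279 - I*sqrt(10)/(10*(2 + I*sqrt(10)))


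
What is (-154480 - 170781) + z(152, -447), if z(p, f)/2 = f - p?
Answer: -326459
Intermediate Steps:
z(p, f) = -2*p + 2*f (z(p, f) = 2*(f - p) = -2*p + 2*f)
(-154480 - 170781) + z(152, -447) = (-154480 - 170781) + (-2*152 + 2*(-447)) = -325261 + (-304 - 894) = -325261 - 1198 = -326459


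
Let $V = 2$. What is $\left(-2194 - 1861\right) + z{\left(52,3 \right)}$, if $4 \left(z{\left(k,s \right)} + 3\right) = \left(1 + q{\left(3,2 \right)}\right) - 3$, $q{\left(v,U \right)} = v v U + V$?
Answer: $- \frac{8107}{2} \approx -4053.5$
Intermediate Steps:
$q{\left(v,U \right)} = 2 + U v^{2}$ ($q{\left(v,U \right)} = v v U + 2 = v^{2} U + 2 = U v^{2} + 2 = 2 + U v^{2}$)
$z{\left(k,s \right)} = \frac{3}{2}$ ($z{\left(k,s \right)} = -3 + \frac{\left(1 + \left(2 + 2 \cdot 3^{2}\right)\right) - 3}{4} = -3 + \frac{\left(1 + \left(2 + 2 \cdot 9\right)\right) - 3}{4} = -3 + \frac{\left(1 + \left(2 + 18\right)\right) - 3}{4} = -3 + \frac{\left(1 + 20\right) - 3}{4} = -3 + \frac{21 - 3}{4} = -3 + \frac{1}{4} \cdot 18 = -3 + \frac{9}{2} = \frac{3}{2}$)
$\left(-2194 - 1861\right) + z{\left(52,3 \right)} = \left(-2194 - 1861\right) + \frac{3}{2} = -4055 + \frac{3}{2} = - \frac{8107}{2}$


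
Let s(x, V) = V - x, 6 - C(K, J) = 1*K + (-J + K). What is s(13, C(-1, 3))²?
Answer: 4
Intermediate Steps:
C(K, J) = 6 + J - 2*K (C(K, J) = 6 - (1*K + (-J + K)) = 6 - (K + (K - J)) = 6 - (-J + 2*K) = 6 + (J - 2*K) = 6 + J - 2*K)
s(13, C(-1, 3))² = ((6 + 3 - 2*(-1)) - 1*13)² = ((6 + 3 + 2) - 13)² = (11 - 13)² = (-2)² = 4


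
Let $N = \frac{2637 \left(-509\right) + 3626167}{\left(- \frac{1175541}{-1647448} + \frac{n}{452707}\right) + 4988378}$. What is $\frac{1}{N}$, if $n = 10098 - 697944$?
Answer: $\frac{3720387789413666687}{1703383652583069424} \approx 2.1841$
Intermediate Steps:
$n = -687846$ ($n = 10098 - 697944 = -687846$)
$N = \frac{1703383652583069424}{3720387789413666687}$ ($N = \frac{2637 \left(-509\right) + 3626167}{\left(- \frac{1175541}{-1647448} - \frac{687846}{452707}\right) + 4988378} = \frac{-1342233 + 3626167}{\left(\left(-1175541\right) \left(- \frac{1}{1647448}\right) - \frac{687846}{452707}\right) + 4988378} = \frac{2283934}{\left(\frac{1175541}{1647448} - \frac{687846}{452707}\right) + 4988378} = \frac{2283934}{- \frac{601014877521}{745811241736} + 4988378} = \frac{2283934}{\frac{3720387789413666687}{745811241736}} = 2283934 \cdot \frac{745811241736}{3720387789413666687} = \frac{1703383652583069424}{3720387789413666687} \approx 0.45785$)
$\frac{1}{N} = \frac{1}{\frac{1703383652583069424}{3720387789413666687}} = \frac{3720387789413666687}{1703383652583069424}$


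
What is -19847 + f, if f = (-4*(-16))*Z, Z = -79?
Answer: -24903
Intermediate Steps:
f = -5056 (f = -4*(-16)*(-79) = 64*(-79) = -5056)
-19847 + f = -19847 - 5056 = -24903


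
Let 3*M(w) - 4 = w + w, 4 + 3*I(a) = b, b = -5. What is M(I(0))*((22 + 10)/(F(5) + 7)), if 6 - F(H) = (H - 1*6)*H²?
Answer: -32/57 ≈ -0.56140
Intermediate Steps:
F(H) = 6 - H²*(-6 + H) (F(H) = 6 - (H - 1*6)*H² = 6 - (H - 6)*H² = 6 - (-6 + H)*H² = 6 - H²*(-6 + H))
I(a) = -3 (I(a) = -4/3 + (⅓)*(-5) = -4/3 - 5/3 = -3)
M(w) = 4/3 + 2*w/3 (M(w) = 4/3 + (w + w)/3 = 4/3 + (2*w)/3 = 4/3 + 2*w/3)
M(I(0))*((22 + 10)/(F(5) + 7)) = (4/3 + (⅔)*(-3))*((22 + 10)/((6 - 1*5³ + 6*5²) + 7)) = (4/3 - 2)*(32/((6 - 1*125 + 6*25) + 7)) = -64/(3*((6 - 125 + 150) + 7)) = -64/(3*(31 + 7)) = -64/(3*38) = -⅔*16/19 = -32/57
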